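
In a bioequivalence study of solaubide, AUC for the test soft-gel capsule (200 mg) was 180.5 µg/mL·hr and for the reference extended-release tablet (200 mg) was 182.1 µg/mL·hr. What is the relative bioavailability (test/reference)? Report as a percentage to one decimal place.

F_rel = (AUC_test/D_test) / (AUC_ref/D_ref)
      = (180.5/200) / (182.1/200)
      = 0.9025 / 0.9105 = 0.9912 = 99.12%

F_rel = 99.1%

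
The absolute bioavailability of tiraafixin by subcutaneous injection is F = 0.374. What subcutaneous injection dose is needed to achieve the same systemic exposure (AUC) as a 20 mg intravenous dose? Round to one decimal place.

D_subcutaneous = 53.5 mg

For equal systemic exposure: F × D_ev = D_iv
D_ev = D_iv / F = 20 / 0.374 = 53.4759 mg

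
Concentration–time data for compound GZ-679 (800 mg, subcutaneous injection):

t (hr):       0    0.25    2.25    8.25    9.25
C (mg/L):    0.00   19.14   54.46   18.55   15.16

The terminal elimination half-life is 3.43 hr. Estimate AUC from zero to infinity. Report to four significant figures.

Trapezoidal AUC_0→9.25:
  [0→0.25]: (0.00+19.14)/2 × 0.25 = 2.3925
  [0.25→2.25]: (19.14+54.46)/2 × 2 = 73.6
  [2.25→8.25]: (54.46+18.55)/2 × 6 = 219.03
  [8.25→9.25]: (18.55+15.16)/2 × 1 = 16.855
  Sum = 311.8775 mg/L·hr
k_e = ln2 / t½ = 0.693147 / 3.43 = 0.2021 hr^-1
Extrapolated tail: C_last / k_e = 15.16 / 0.2021 = 75.012
AUC_0→∞ = 311.8775 + 75.012 = 386.8895 mg/L·hr

AUC = 386.9 mg/L·hr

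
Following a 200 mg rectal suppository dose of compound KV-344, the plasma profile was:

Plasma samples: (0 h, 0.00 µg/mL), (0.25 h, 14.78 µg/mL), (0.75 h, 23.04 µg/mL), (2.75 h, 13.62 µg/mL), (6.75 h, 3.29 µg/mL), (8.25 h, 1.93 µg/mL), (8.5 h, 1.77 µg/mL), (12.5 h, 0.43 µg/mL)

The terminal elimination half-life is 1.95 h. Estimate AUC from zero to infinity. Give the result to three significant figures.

Trapezoidal AUC_0→12.5:
  [0→0.25]: (0.00+14.78)/2 × 0.25 = 1.8475
  [0.25→0.75]: (14.78+23.04)/2 × 0.5 = 9.455
  [0.75→2.75]: (23.04+13.62)/2 × 2 = 36.66
  [2.75→6.75]: (13.62+3.29)/2 × 4 = 33.82
  [6.75→8.25]: (3.29+1.93)/2 × 1.5 = 3.915
  [8.25→8.5]: (1.93+1.77)/2 × 0.25 = 0.4625
  [8.5→12.5]: (1.77+0.43)/2 × 4 = 4.4
  Sum = 90.56 µg/mL·h
k_e = ln2 / t½ = 0.693147 / 1.95 = 0.3555 h^-1
Extrapolated tail: C_last / k_e = 0.43 / 0.3555 = 1.210
AUC_0→∞ = 90.56 + 1.210 = 91.77 µg/mL·h

AUC = 91.8 µg/mL·h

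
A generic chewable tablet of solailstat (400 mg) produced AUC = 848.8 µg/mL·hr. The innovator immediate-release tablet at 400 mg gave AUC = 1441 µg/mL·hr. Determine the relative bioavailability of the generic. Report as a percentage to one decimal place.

F_rel = 58.9%

F_rel = (AUC_test/D_test) / (AUC_ref/D_ref)
      = (848.8/400) / (1441/400)
      = 2.122 / 3.6025 = 0.5890 = 58.90%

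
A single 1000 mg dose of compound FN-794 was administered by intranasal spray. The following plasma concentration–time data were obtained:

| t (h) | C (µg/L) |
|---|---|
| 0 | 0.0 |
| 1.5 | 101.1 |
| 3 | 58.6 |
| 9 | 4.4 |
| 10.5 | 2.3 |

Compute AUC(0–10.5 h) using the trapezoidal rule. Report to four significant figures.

AUC = 389.6 µg/L·h

Trapezoidal AUC_0→10.5:
  [0→1.5]: (0.0+101.1)/2 × 1.5 = 75.825
  [1.5→3]: (101.1+58.6)/2 × 1.5 = 119.775
  [3→9]: (58.6+4.4)/2 × 6 = 189.0
  [9→10.5]: (4.4+2.3)/2 × 1.5 = 5.025
  Sum = 389.625 µg/L·h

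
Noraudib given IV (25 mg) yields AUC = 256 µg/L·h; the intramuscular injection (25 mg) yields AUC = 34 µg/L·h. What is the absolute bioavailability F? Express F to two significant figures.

F = (AUC_ev / D_ev) / (AUC_iv / D_iv)
  = (34/25) / (256/25)
  = 1.36 / 10.24 = 0.1328

F = 0.13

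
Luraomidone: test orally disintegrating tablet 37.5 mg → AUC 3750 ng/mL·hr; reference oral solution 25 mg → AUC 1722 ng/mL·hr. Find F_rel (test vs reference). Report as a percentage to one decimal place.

F_rel = (AUC_test/D_test) / (AUC_ref/D_ref)
      = (3750/37.5) / (1722/25)
      = 100 / 68.88 = 1.4518 = 145.18%

F_rel = 145.2%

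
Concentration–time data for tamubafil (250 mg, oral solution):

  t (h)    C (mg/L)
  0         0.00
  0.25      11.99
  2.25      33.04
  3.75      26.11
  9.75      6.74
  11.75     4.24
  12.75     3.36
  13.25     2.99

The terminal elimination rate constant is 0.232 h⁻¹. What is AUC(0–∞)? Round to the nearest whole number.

AUC = 219 mg/L·h

Trapezoidal AUC_0→13.25:
  [0→0.25]: (0.00+11.99)/2 × 0.25 = 1.49875
  [0.25→2.25]: (11.99+33.04)/2 × 2 = 45.03
  [2.25→3.75]: (33.04+26.11)/2 × 1.5 = 44.3625
  [3.75→9.75]: (26.11+6.74)/2 × 6 = 98.55
  [9.75→11.75]: (6.74+4.24)/2 × 2 = 10.98
  [11.75→12.75]: (4.24+3.36)/2 × 1 = 3.8
  [12.75→13.25]: (3.36+2.99)/2 × 0.5 = 1.5875
  Sum = 205.80875 mg/L·h
Extrapolated tail: C_last / k_e = 2.99 / 0.232 = 12.888
AUC_0→∞ = 205.80875 + 12.888 = 218.69675 mg/L·h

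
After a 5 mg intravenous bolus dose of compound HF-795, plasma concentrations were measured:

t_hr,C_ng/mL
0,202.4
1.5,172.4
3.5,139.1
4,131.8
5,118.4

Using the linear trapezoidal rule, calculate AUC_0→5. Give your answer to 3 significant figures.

Trapezoidal AUC_0→5:
  [0→1.5]: (202.4+172.4)/2 × 1.5 = 281.1
  [1.5→3.5]: (172.4+139.1)/2 × 2 = 311.5
  [3.5→4]: (139.1+131.8)/2 × 0.5 = 67.725
  [4→5]: (131.8+118.4)/2 × 1 = 125.1
  Sum = 785.425 ng/mL·hr

AUC = 785 ng/mL·hr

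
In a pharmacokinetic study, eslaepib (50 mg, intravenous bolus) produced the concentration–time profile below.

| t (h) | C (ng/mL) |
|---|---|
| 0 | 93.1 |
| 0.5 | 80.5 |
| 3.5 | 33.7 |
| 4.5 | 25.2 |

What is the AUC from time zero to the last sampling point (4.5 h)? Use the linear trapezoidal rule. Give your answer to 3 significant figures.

AUC = 244 ng/mL·h

Trapezoidal AUC_0→4.5:
  [0→0.5]: (93.1+80.5)/2 × 0.5 = 43.4
  [0.5→3.5]: (80.5+33.7)/2 × 3 = 171.3
  [3.5→4.5]: (33.7+25.2)/2 × 1 = 29.45
  Sum = 244.15 ng/mL·h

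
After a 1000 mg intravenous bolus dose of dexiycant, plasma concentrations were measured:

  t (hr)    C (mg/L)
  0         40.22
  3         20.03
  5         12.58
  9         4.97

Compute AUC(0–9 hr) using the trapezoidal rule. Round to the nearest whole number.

AUC = 158 mg/L·hr

Trapezoidal AUC_0→9:
  [0→3]: (40.22+20.03)/2 × 3 = 90.375
  [3→5]: (20.03+12.58)/2 × 2 = 32.61
  [5→9]: (12.58+4.97)/2 × 4 = 35.1
  Sum = 158.085 mg/L·hr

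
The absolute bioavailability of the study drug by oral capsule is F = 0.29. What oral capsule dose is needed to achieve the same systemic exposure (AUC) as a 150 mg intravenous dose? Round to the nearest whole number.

D_oral = 517 mg

For equal systemic exposure: F × D_ev = D_iv
D_ev = D_iv / F = 150 / 0.29 = 517.241 mg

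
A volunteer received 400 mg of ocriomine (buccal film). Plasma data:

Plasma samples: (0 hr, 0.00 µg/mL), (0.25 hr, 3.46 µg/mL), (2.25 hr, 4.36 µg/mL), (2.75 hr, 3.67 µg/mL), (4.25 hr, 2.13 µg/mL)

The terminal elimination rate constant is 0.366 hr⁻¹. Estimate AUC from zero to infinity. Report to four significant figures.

Trapezoidal AUC_0→4.25:
  [0→0.25]: (0.00+3.46)/2 × 0.25 = 0.4325
  [0.25→2.25]: (3.46+4.36)/2 × 2 = 7.82
  [2.25→2.75]: (4.36+3.67)/2 × 0.5 = 2.0075
  [2.75→4.25]: (3.67+2.13)/2 × 1.5 = 4.35
  Sum = 14.61 µg/mL·hr
Extrapolated tail: C_last / k_e = 2.13 / 0.366 = 5.820
AUC_0→∞ = 14.61 + 5.820 = 20.43 µg/mL·hr

AUC = 20.43 µg/mL·hr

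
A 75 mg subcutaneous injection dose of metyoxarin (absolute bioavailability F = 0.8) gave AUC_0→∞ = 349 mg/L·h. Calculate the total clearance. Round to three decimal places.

CL = F × Dose / AUC_0→∞
   = 0.8 × 75 / 349 = 0.17192 L/h

CL = 0.172 L/h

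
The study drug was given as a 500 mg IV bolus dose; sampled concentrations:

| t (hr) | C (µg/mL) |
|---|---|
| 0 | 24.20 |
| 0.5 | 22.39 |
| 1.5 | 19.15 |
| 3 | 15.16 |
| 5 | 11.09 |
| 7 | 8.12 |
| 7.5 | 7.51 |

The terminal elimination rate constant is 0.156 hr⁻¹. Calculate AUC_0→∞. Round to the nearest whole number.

AUC = 156 µg/mL·hr

Trapezoidal AUC_0→7.5:
  [0→0.5]: (24.20+22.39)/2 × 0.5 = 11.6475
  [0.5→1.5]: (22.39+19.15)/2 × 1 = 20.77
  [1.5→3]: (19.15+15.16)/2 × 1.5 = 25.7325
  [3→5]: (15.16+11.09)/2 × 2 = 26.25
  [5→7]: (11.09+8.12)/2 × 2 = 19.21
  [7→7.5]: (8.12+7.51)/2 × 0.5 = 3.9075
  Sum = 107.5175 µg/mL·hr
Extrapolated tail: C_last / k_e = 7.51 / 0.156 = 48.141
AUC_0→∞ = 107.5175 + 48.141 = 155.6585 µg/mL·hr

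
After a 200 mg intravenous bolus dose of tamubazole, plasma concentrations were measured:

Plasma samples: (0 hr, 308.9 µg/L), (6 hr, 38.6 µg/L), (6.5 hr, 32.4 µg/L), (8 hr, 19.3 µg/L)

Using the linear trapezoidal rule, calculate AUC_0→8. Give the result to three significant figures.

AUC = 1100 µg/L·hr

Trapezoidal AUC_0→8:
  [0→6]: (308.9+38.6)/2 × 6 = 1042.5
  [6→6.5]: (38.6+32.4)/2 × 0.5 = 17.75
  [6.5→8]: (32.4+19.3)/2 × 1.5 = 38.775
  Sum = 1099.025 µg/L·hr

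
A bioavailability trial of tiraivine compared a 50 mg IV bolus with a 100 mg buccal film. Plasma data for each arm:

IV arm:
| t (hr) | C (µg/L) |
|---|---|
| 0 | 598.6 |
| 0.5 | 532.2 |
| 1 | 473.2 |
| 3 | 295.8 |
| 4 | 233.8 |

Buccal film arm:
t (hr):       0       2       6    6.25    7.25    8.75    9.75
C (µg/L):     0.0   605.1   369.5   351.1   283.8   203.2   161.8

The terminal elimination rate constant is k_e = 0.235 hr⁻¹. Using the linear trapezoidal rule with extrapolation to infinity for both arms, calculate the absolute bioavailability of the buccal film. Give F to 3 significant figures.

Trapezoidal AUC_0→4 (IV):
  [0→0.5]: (598.6+532.2)/2 × 0.5 = 282.7
  [0.5→1]: (532.2+473.2)/2 × 0.5 = 251.35
  [1→3]: (473.2+295.8)/2 × 2 = 769.0
  [3→4]: (295.8+233.8)/2 × 1 = 264.8
  Sum = 1567.85 µg/L·hr
IV tail: 233.8/0.235 = 994.894; AUC_iv,0→∞ = 1567.85 + 994.894 = 2562.744 µg/L·hr
Trapezoidal AUC_0→9.75 (buccal film):
  [0→2]: (0.0+605.1)/2 × 2 = 605.1
  [2→6]: (605.1+369.5)/2 × 4 = 1949.2
  [6→6.25]: (369.5+351.1)/2 × 0.25 = 90.075
  [6.25→7.25]: (351.1+283.8)/2 × 1 = 317.45
  [7.25→8.75]: (283.8+203.2)/2 × 1.5 = 365.25
  [8.75→9.75]: (203.2+161.8)/2 × 1 = 182.5
  Sum = 3509.575 µg/L·hr
buccal film tail: 161.8/0.235 = 688.511; AUC_ev,0→∞ = 3509.575 + 688.511 = 4198.086 µg/L·hr
F = (AUC_ev/D_ev)/(AUC_iv/D_iv) = (4198.086/100)/(2562.744/50) = 41.98086/51.25488 = 0.8191

F = 0.819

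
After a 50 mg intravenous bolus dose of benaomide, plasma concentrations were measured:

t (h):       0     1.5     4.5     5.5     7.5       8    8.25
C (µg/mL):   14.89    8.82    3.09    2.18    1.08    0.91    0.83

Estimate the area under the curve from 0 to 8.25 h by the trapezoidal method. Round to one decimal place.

AUC = 42.3 µg/mL·h

Trapezoidal AUC_0→8.25:
  [0→1.5]: (14.89+8.82)/2 × 1.5 = 17.7825
  [1.5→4.5]: (8.82+3.09)/2 × 3 = 17.865
  [4.5→5.5]: (3.09+2.18)/2 × 1 = 2.635
  [5.5→7.5]: (2.18+1.08)/2 × 2 = 3.26
  [7.5→8]: (1.08+0.91)/2 × 0.5 = 0.4975
  [8→8.25]: (0.91+0.83)/2 × 0.25 = 0.2175
  Sum = 42.2575 µg/mL·h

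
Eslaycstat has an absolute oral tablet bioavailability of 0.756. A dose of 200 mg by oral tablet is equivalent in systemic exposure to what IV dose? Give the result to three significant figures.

Systemic exposure from an extravascular dose = F × D_ev, so the equivalent IV dose is F × D_ev.
D_iv = F × D_ev = 0.756 × 200 = 151.2 mg

D_iv = 151 mg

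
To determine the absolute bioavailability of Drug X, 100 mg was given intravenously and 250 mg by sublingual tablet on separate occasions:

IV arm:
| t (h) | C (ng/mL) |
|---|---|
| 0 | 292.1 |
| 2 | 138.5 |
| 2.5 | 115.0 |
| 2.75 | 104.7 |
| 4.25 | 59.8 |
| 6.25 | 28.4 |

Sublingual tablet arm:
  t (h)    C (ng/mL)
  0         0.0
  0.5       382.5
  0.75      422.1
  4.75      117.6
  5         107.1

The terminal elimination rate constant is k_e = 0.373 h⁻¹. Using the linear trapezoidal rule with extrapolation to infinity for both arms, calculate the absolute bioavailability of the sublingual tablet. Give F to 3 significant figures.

Trapezoidal AUC_0→6.25 (IV):
  [0→2]: (292.1+138.5)/2 × 2 = 430.6
  [2→2.5]: (138.5+115.0)/2 × 0.5 = 63.375
  [2.5→2.75]: (115.0+104.7)/2 × 0.25 = 27.4625
  [2.75→4.25]: (104.7+59.8)/2 × 1.5 = 123.375
  [4.25→6.25]: (59.8+28.4)/2 × 2 = 88.2
  Sum = 733.0125 ng/mL·h
IV tail: 28.4/0.373 = 76.139; AUC_iv,0→∞ = 733.0125 + 76.139 = 809.1515 ng/mL·h
Trapezoidal AUC_0→5 (sublingual tablet):
  [0→0.5]: (0.0+382.5)/2 × 0.5 = 95.625
  [0.5→0.75]: (382.5+422.1)/2 × 0.25 = 100.575
  [0.75→4.75]: (422.1+117.6)/2 × 4 = 1079.4
  [4.75→5]: (117.6+107.1)/2 × 0.25 = 28.0875
  Sum = 1303.6875 ng/mL·h
sublingual tablet tail: 107.1/0.373 = 287.131; AUC_ev,0→∞ = 1303.6875 + 287.131 = 1590.8185 ng/mL·h
F = (AUC_ev/D_ev)/(AUC_iv/D_iv) = (1590.8185/250)/(809.1515/100) = 6.363274/8.091515 = 0.7864

F = 0.786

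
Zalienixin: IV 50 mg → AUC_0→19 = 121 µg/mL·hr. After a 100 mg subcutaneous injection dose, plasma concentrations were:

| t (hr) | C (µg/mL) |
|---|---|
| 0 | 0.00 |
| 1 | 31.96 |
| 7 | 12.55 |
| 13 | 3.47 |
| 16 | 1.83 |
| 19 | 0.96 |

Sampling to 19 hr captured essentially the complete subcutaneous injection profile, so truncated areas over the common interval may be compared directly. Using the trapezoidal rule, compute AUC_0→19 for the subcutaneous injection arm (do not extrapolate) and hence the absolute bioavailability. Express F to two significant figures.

Trapezoidal AUC_0→19 (subcutaneous injection):
  [0→1]: (0.00+31.96)/2 × 1 = 15.98
  [1→7]: (31.96+12.55)/2 × 6 = 133.53
  [7→13]: (12.55+3.47)/2 × 6 = 48.06
  [13→16]: (3.47+1.83)/2 × 3 = 7.95
  [16→19]: (1.83+0.96)/2 × 3 = 4.185
  Sum = 209.705 µg/mL·hr
F = (AUC_ev/D_ev)/(AUC_iv/D_iv) = (209.705/100)/(121/50) = 2.09705/2.42 = 0.8665

F = 0.87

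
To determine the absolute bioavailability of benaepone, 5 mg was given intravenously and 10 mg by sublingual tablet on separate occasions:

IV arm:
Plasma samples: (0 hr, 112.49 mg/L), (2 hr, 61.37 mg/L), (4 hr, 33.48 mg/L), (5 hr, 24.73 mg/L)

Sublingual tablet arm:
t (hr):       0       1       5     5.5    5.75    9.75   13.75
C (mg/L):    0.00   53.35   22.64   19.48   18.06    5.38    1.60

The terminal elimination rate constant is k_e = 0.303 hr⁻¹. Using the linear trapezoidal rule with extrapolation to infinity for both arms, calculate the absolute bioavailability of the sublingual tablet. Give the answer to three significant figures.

F = 0.343

Trapezoidal AUC_0→5 (IV):
  [0→2]: (112.49+61.37)/2 × 2 = 173.86
  [2→4]: (61.37+33.48)/2 × 2 = 94.85
  [4→5]: (33.48+24.73)/2 × 1 = 29.105
  Sum = 297.815 mg/L·hr
IV tail: 24.73/0.303 = 81.617; AUC_iv,0→∞ = 297.815 + 81.617 = 379.432 mg/L·hr
Trapezoidal AUC_0→13.75 (sublingual tablet):
  [0→1]: (0.00+53.35)/2 × 1 = 26.675
  [1→5]: (53.35+22.64)/2 × 4 = 151.98
  [5→5.5]: (22.64+19.48)/2 × 0.5 = 10.53
  [5.5→5.75]: (19.48+18.06)/2 × 0.25 = 4.6925
  [5.75→9.75]: (18.06+5.38)/2 × 4 = 46.88
  [9.75→13.75]: (5.38+1.60)/2 × 4 = 13.96
  Sum = 254.7175 mg/L·hr
sublingual tablet tail: 1.60/0.303 = 5.281; AUC_ev,0→∞ = 254.7175 + 5.281 = 259.9985 mg/L·hr
F = (AUC_ev/D_ev)/(AUC_iv/D_iv) = (259.9985/10)/(379.432/5) = 25.99985/75.8864 = 0.3426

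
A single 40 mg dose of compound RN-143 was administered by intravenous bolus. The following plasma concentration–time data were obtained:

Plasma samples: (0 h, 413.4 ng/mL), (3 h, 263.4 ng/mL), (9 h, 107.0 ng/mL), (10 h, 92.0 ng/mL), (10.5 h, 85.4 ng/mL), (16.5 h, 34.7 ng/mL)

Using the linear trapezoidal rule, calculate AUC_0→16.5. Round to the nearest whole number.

AUC = 2631 ng/mL·h

Trapezoidal AUC_0→16.5:
  [0→3]: (413.4+263.4)/2 × 3 = 1015.2
  [3→9]: (263.4+107.0)/2 × 6 = 1111.2
  [9→10]: (107.0+92.0)/2 × 1 = 99.5
  [10→10.5]: (92.0+85.4)/2 × 0.5 = 44.35
  [10.5→16.5]: (85.4+34.7)/2 × 6 = 360.3
  Sum = 2630.55 ng/mL·h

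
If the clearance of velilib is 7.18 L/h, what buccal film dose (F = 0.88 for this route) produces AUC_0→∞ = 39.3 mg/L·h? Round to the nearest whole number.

Dose = 321 mg

Dose = CL × AUC_0→∞ / F
     = 7.18 × 39.3 / 0.88 = 320.652 mg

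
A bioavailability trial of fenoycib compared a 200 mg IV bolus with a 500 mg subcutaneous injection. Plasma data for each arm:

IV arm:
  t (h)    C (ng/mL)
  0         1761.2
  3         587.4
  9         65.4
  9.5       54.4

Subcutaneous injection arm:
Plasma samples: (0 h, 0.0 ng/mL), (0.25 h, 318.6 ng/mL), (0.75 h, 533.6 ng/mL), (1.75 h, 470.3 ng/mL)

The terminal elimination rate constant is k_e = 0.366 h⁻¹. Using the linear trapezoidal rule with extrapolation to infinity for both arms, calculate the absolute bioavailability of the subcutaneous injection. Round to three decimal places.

Trapezoidal AUC_0→9.5 (IV):
  [0→3]: (1761.2+587.4)/2 × 3 = 3522.9
  [3→9]: (587.4+65.4)/2 × 6 = 1958.4
  [9→9.5]: (65.4+54.4)/2 × 0.5 = 29.95
  Sum = 5511.25 ng/mL·h
IV tail: 54.4/0.366 = 148.634; AUC_iv,0→∞ = 5511.25 + 148.634 = 5659.884 ng/mL·h
Trapezoidal AUC_0→1.75 (subcutaneous injection):
  [0→0.25]: (0.0+318.6)/2 × 0.25 = 39.825
  [0.25→0.75]: (318.6+533.6)/2 × 0.5 = 213.05
  [0.75→1.75]: (533.6+470.3)/2 × 1 = 501.95
  Sum = 754.825 ng/mL·h
subcutaneous injection tail: 470.3/0.366 = 1284.973; AUC_ev,0→∞ = 754.825 + 1284.973 = 2039.798 ng/mL·h
F = (AUC_ev/D_ev)/(AUC_iv/D_iv) = (2039.798/500)/(5659.884/200) = 4.079596/28.29942 = 0.1442

F = 0.144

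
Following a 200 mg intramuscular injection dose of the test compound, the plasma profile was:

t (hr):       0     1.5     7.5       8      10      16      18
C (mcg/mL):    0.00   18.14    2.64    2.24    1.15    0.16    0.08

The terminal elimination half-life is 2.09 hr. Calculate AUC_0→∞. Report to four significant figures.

AUC = 84.97 mcg/mL·hr

Trapezoidal AUC_0→18:
  [0→1.5]: (0.00+18.14)/2 × 1.5 = 13.605
  [1.5→7.5]: (18.14+2.64)/2 × 6 = 62.34
  [7.5→8]: (2.64+2.24)/2 × 0.5 = 1.22
  [8→10]: (2.24+1.15)/2 × 2 = 3.39
  [10→16]: (1.15+0.16)/2 × 6 = 3.93
  [16→18]: (0.16+0.08)/2 × 2 = 0.24
  Sum = 84.725 mcg/mL·hr
k_e = ln2 / t½ = 0.693147 / 2.09 = 0.3316 hr^-1
Extrapolated tail: C_last / k_e = 0.08 / 0.3316 = 0.241
AUC_0→∞ = 84.725 + 0.241 = 84.966 mcg/mL·hr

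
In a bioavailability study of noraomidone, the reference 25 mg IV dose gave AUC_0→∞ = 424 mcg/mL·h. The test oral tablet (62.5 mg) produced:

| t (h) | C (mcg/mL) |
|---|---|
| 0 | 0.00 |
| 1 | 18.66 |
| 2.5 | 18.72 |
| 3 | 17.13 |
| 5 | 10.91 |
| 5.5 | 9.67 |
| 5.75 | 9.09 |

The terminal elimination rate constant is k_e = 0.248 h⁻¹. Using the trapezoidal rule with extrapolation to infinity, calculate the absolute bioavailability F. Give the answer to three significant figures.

Trapezoidal AUC_0→5.75 (oral tablet):
  [0→1]: (0.00+18.66)/2 × 1 = 9.33
  [1→2.5]: (18.66+18.72)/2 × 1.5 = 28.035
  [2.5→3]: (18.72+17.13)/2 × 0.5 = 8.9625
  [3→5]: (17.13+10.91)/2 × 2 = 28.04
  [5→5.5]: (10.91+9.67)/2 × 0.5 = 5.145
  [5.5→5.75]: (9.67+9.09)/2 × 0.25 = 2.345
  Sum = 81.8575 mcg/mL·h
Tail: C_last/k_e = 9.09/0.248 = 36.653
AUC_0→∞ (oral tablet) = 81.8575 + 36.653 = 118.5105 mcg/mL·h
F = (AUC_ev/D_ev)/(AUC_iv/D_iv) = (118.5105/62.5)/(424/25) = 1.896168/16.96 = 0.1118

F = 0.112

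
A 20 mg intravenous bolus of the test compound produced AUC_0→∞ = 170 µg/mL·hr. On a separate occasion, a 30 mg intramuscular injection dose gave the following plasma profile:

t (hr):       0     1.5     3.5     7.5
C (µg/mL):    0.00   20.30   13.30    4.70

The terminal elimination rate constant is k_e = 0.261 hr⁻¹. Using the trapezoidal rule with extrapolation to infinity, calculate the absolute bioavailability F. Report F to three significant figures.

Trapezoidal AUC_0→7.5 (intramuscular injection):
  [0→1.5]: (0.00+20.30)/2 × 1.5 = 15.225
  [1.5→3.5]: (20.30+13.30)/2 × 2 = 33.6
  [3.5→7.5]: (13.30+4.70)/2 × 4 = 36.0
  Sum = 84.825 µg/mL·hr
Tail: C_last/k_e = 4.70/0.261 = 18.008
AUC_0→∞ (intramuscular injection) = 84.825 + 18.008 = 102.833 µg/mL·hr
F = (AUC_ev/D_ev)/(AUC_iv/D_iv) = (102.833/30)/(170/20) = 3.42777/8.5 = 0.4033

F = 0.403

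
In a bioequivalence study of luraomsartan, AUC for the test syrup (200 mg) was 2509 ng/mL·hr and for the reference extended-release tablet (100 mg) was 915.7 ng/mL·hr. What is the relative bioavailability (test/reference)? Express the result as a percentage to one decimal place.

F_rel = (AUC_test/D_test) / (AUC_ref/D_ref)
      = (2509/200) / (915.7/100)
      = 12.545 / 9.157 = 1.3700 = 137.00%

F_rel = 137.0%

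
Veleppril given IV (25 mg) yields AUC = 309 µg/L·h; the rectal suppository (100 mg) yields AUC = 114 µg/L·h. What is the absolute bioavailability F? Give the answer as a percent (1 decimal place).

F = (AUC_ev / D_ev) / (AUC_iv / D_iv)
  = (114/100) / (309/25)
  = 1.14 / 12.36 = 0.0922
  = 9.22%

F = 9.2%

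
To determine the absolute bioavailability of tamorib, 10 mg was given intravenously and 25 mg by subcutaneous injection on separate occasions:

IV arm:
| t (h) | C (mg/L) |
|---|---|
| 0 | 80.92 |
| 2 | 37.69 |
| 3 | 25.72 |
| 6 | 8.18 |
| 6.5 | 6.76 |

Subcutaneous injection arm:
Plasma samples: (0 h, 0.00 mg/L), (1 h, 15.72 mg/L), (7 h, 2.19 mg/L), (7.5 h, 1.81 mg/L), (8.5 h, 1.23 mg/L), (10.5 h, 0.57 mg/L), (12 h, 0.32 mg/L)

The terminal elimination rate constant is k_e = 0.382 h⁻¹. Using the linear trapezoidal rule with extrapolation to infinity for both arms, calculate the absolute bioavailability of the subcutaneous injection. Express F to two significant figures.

F = 0.12

Trapezoidal AUC_0→6.5 (IV):
  [0→2]: (80.92+37.69)/2 × 2 = 118.61
  [2→3]: (37.69+25.72)/2 × 1 = 31.705
  [3→6]: (25.72+8.18)/2 × 3 = 50.85
  [6→6.5]: (8.18+6.76)/2 × 0.5 = 3.735
  Sum = 204.9 mg/L·h
IV tail: 6.76/0.382 = 17.696; AUC_iv,0→∞ = 204.9 + 17.696 = 222.596 mg/L·h
Trapezoidal AUC_0→12 (subcutaneous injection):
  [0→1]: (0.00+15.72)/2 × 1 = 7.86
  [1→7]: (15.72+2.19)/2 × 6 = 53.73
  [7→7.5]: (2.19+1.81)/2 × 0.5 = 1.0
  [7.5→8.5]: (1.81+1.23)/2 × 1 = 1.52
  [8.5→10.5]: (1.23+0.57)/2 × 2 = 1.8
  [10.5→12]: (0.57+0.32)/2 × 1.5 = 0.6675
  Sum = 66.5775 mg/L·h
subcutaneous injection tail: 0.32/0.382 = 0.838; AUC_ev,0→∞ = 66.5775 + 0.838 = 67.4155 mg/L·h
F = (AUC_ev/D_ev)/(AUC_iv/D_iv) = (67.4155/25)/(222.596/10) = 2.69662/22.2596 = 0.1211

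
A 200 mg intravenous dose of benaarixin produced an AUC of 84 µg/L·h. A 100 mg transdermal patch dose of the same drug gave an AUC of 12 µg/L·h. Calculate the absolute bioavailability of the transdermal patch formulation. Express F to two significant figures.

F = (AUC_ev / D_ev) / (AUC_iv / D_iv)
  = (12/100) / (84/200)
  = 0.12 / 0.42 = 0.2857

F = 0.29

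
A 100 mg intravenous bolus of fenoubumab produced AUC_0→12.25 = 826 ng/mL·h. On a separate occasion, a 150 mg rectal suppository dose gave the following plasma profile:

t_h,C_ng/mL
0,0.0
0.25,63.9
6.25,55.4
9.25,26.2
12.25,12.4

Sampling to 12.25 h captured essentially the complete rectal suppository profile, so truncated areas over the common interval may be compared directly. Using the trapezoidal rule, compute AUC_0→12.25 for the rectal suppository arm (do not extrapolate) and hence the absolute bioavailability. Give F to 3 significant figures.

F = 0.441

Trapezoidal AUC_0→12.25 (rectal suppository):
  [0→0.25]: (0.0+63.9)/2 × 0.25 = 7.9875
  [0.25→6.25]: (63.9+55.4)/2 × 6 = 357.9
  [6.25→9.25]: (55.4+26.2)/2 × 3 = 122.4
  [9.25→12.25]: (26.2+12.4)/2 × 3 = 57.9
  Sum = 546.1875 ng/mL·h
F = (AUC_ev/D_ev)/(AUC_iv/D_iv) = (546.1875/150)/(826/100) = 3.64125/8.26 = 0.4408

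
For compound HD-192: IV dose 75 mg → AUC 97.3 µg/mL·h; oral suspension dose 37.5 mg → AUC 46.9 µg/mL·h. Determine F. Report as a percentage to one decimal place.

F = 96.4%

F = (AUC_ev / D_ev) / (AUC_iv / D_iv)
  = (46.9/37.5) / (97.3/75)
  = 1.25067 / 1.29733 = 0.9640
  = 96.40%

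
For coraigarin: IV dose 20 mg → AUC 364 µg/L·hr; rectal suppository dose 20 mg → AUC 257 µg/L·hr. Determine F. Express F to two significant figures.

F = (AUC_ev / D_ev) / (AUC_iv / D_iv)
  = (257/20) / (364/20)
  = 12.85 / 18.2 = 0.7060

F = 0.71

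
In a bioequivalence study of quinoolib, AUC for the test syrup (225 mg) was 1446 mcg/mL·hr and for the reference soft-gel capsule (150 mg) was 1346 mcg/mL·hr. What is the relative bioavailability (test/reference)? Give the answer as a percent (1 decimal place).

F_rel = (AUC_test/D_test) / (AUC_ref/D_ref)
      = (1446/225) / (1346/150)
      = 6.42667 / 8.97333 = 0.7162 = 71.62%

F_rel = 71.6%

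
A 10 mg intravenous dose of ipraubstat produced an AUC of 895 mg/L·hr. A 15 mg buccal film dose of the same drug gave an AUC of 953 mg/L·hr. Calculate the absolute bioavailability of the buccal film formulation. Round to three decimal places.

F = 0.710

F = (AUC_ev / D_ev) / (AUC_iv / D_iv)
  = (953/15) / (895/10)
  = 63.5333 / 89.5 = 0.7099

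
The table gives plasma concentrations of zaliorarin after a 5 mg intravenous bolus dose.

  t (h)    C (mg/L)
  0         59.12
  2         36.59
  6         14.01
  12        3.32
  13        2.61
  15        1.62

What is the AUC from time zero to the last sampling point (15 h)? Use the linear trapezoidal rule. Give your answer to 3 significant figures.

Trapezoidal AUC_0→15:
  [0→2]: (59.12+36.59)/2 × 2 = 95.71
  [2→6]: (36.59+14.01)/2 × 4 = 101.2
  [6→12]: (14.01+3.32)/2 × 6 = 51.99
  [12→13]: (3.32+2.61)/2 × 1 = 2.965
  [13→15]: (2.61+1.62)/2 × 2 = 4.23
  Sum = 256.095 mg/L·h

AUC = 256 mg/L·h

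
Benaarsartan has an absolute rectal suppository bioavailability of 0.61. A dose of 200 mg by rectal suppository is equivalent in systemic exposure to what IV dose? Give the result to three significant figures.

Systemic exposure from an extravascular dose = F × D_ev, so the equivalent IV dose is F × D_ev.
D_iv = F × D_ev = 0.61 × 200 = 122 mg

D_iv = 122 mg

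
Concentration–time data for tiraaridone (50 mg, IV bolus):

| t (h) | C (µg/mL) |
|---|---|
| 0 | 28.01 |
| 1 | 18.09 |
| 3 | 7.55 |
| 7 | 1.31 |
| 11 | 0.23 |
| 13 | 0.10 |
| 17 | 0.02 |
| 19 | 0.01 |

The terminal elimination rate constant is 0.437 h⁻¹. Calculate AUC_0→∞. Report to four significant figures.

Trapezoidal AUC_0→19:
  [0→1]: (28.01+18.09)/2 × 1 = 23.05
  [1→3]: (18.09+7.55)/2 × 2 = 25.64
  [3→7]: (7.55+1.31)/2 × 4 = 17.72
  [7→11]: (1.31+0.23)/2 × 4 = 3.08
  [11→13]: (0.23+0.10)/2 × 2 = 0.33
  [13→17]: (0.10+0.02)/2 × 4 = 0.24
  [17→19]: (0.02+0.01)/2 × 2 = 0.03
  Sum = 70.09 µg/mL·h
Extrapolated tail: C_last / k_e = 0.01 / 0.437 = 0.023
AUC_0→∞ = 70.09 + 0.023 = 70.113 µg/mL·h

AUC = 70.11 µg/mL·h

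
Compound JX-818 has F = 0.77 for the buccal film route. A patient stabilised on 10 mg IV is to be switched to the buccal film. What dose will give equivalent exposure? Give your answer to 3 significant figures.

For equal systemic exposure: F × D_ev = D_iv
D_ev = D_iv / F = 10 / 0.77 = 12.987 mg

D_buccal = 13.0 mg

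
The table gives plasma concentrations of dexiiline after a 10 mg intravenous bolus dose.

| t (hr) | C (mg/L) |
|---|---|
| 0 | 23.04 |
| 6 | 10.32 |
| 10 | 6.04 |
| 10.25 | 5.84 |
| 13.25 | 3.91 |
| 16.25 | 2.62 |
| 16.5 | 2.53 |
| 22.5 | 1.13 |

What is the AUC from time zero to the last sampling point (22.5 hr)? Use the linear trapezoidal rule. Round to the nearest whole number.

Trapezoidal AUC_0→22.5:
  [0→6]: (23.04+10.32)/2 × 6 = 100.08
  [6→10]: (10.32+6.04)/2 × 4 = 32.72
  [10→10.25]: (6.04+5.84)/2 × 0.25 = 1.485
  [10.25→13.25]: (5.84+3.91)/2 × 3 = 14.625
  [13.25→16.25]: (3.91+2.62)/2 × 3 = 9.795
  [16.25→16.5]: (2.62+2.53)/2 × 0.25 = 0.64375
  [16.5→22.5]: (2.53+1.13)/2 × 6 = 10.98
  Sum = 170.32875 mg/L·hr

AUC = 170 mg/L·hr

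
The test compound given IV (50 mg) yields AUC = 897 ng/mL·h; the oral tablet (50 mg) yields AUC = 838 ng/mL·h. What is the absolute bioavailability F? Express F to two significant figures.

F = (AUC_ev / D_ev) / (AUC_iv / D_iv)
  = (838/50) / (897/50)
  = 16.76 / 17.94 = 0.9342

F = 0.93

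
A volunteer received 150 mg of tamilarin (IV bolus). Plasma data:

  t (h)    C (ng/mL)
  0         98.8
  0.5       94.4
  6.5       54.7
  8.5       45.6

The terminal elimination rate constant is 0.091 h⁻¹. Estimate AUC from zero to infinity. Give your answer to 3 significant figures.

AUC = 1100 ng/mL·h

Trapezoidal AUC_0→8.5:
  [0→0.5]: (98.8+94.4)/2 × 0.5 = 48.3
  [0.5→6.5]: (94.4+54.7)/2 × 6 = 447.3
  [6.5→8.5]: (54.7+45.6)/2 × 2 = 100.3
  Sum = 595.9 ng/mL·h
Extrapolated tail: C_last / k_e = 45.6 / 0.091 = 501.099
AUC_0→∞ = 595.9 + 501.099 = 1096.999 ng/mL·h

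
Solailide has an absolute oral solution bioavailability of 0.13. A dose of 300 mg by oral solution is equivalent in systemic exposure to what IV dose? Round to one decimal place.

Systemic exposure from an extravascular dose = F × D_ev, so the equivalent IV dose is F × D_ev.
D_iv = F × D_ev = 0.13 × 300 = 39 mg

D_iv = 39.0 mg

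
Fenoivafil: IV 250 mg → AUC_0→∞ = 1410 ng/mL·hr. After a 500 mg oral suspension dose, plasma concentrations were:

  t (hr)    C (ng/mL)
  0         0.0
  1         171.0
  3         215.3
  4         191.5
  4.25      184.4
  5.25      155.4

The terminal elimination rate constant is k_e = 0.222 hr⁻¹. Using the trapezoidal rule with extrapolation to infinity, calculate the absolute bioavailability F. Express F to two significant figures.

F = 0.56

Trapezoidal AUC_0→5.25 (oral suspension):
  [0→1]: (0.0+171.0)/2 × 1 = 85.5
  [1→3]: (171.0+215.3)/2 × 2 = 386.3
  [3→4]: (215.3+191.5)/2 × 1 = 203.4
  [4→4.25]: (191.5+184.4)/2 × 0.25 = 46.9875
  [4.25→5.25]: (184.4+155.4)/2 × 1 = 169.9
  Sum = 892.0875 ng/mL·hr
Tail: C_last/k_e = 155.4/0.222 = 700.000
AUC_0→∞ (oral suspension) = 892.0875 + 700.000 = 1592.0875 ng/mL·hr
F = (AUC_ev/D_ev)/(AUC_iv/D_iv) = (1592.0875/500)/(1410/250) = 3.184175/5.64 = 0.5646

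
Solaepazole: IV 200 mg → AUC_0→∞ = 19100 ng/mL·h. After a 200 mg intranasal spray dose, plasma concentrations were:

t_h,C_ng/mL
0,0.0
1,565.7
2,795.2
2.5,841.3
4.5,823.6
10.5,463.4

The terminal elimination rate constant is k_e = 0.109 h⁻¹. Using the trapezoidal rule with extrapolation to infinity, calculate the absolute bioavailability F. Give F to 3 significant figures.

F = 0.584

Trapezoidal AUC_0→10.5 (intranasal spray):
  [0→1]: (0.0+565.7)/2 × 1 = 282.85
  [1→2]: (565.7+795.2)/2 × 1 = 680.45
  [2→2.5]: (795.2+841.3)/2 × 0.5 = 409.125
  [2.5→4.5]: (841.3+823.6)/2 × 2 = 1664.9
  [4.5→10.5]: (823.6+463.4)/2 × 6 = 3861.0
  Sum = 6898.325 ng/mL·h
Tail: C_last/k_e = 463.4/0.109 = 4251.376
AUC_0→∞ (intranasal spray) = 6898.325 + 4251.376 = 11149.701 ng/mL·h
F = (AUC_ev/D_ev)/(AUC_iv/D_iv) = (11149.701/200)/(19100/200) = 55.748505/95.5 = 0.5838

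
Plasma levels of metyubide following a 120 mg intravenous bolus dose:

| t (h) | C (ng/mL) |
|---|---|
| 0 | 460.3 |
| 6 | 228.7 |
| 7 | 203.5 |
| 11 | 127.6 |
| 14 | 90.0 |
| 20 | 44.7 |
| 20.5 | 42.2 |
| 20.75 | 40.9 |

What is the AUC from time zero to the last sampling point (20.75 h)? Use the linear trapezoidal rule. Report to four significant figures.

Trapezoidal AUC_0→20.75:
  [0→6]: (460.3+228.7)/2 × 6 = 2067.0
  [6→7]: (228.7+203.5)/2 × 1 = 216.1
  [7→11]: (203.5+127.6)/2 × 4 = 662.2
  [11→14]: (127.6+90.0)/2 × 3 = 326.4
  [14→20]: (90.0+44.7)/2 × 6 = 404.1
  [20→20.5]: (44.7+42.2)/2 × 0.5 = 21.725
  [20.5→20.75]: (42.2+40.9)/2 × 0.25 = 10.3875
  Sum = 3707.9125 ng/mL·h

AUC = 3708 ng/mL·h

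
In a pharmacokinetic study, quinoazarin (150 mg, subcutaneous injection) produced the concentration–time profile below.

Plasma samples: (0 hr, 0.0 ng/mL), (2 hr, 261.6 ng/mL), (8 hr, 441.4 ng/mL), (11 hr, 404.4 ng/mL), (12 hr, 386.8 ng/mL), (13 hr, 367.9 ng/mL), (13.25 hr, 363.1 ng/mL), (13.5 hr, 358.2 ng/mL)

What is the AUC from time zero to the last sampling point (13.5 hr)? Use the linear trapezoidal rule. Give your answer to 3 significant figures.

AUC = 4590 ng/mL·hr

Trapezoidal AUC_0→13.5:
  [0→2]: (0.0+261.6)/2 × 2 = 261.6
  [2→8]: (261.6+441.4)/2 × 6 = 2109.0
  [8→11]: (441.4+404.4)/2 × 3 = 1268.7
  [11→12]: (404.4+386.8)/2 × 1 = 395.6
  [12→13]: (386.8+367.9)/2 × 1 = 377.35
  [13→13.25]: (367.9+363.1)/2 × 0.25 = 91.375
  [13.25→13.5]: (363.1+358.2)/2 × 0.25 = 90.1625
  Sum = 4593.7875 ng/mL·hr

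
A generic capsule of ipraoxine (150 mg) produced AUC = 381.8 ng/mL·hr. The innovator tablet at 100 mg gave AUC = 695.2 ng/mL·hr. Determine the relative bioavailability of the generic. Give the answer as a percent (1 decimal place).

F_rel = (AUC_test/D_test) / (AUC_ref/D_ref)
      = (381.8/150) / (695.2/100)
      = 2.54533 / 6.952 = 0.3661 = 36.61%

F_rel = 36.6%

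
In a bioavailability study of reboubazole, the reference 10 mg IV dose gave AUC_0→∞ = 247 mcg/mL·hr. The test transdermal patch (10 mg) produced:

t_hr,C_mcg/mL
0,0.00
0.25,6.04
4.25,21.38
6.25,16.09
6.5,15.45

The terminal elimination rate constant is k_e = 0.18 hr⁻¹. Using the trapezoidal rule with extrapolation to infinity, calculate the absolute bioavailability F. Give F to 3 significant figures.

F = 0.740

Trapezoidal AUC_0→6.5 (transdermal patch):
  [0→0.25]: (0.00+6.04)/2 × 0.25 = 0.755
  [0.25→4.25]: (6.04+21.38)/2 × 4 = 54.84
  [4.25→6.25]: (21.38+16.09)/2 × 2 = 37.47
  [6.25→6.5]: (16.09+15.45)/2 × 0.25 = 3.9425
  Sum = 97.0075 mcg/mL·hr
Tail: C_last/k_e = 15.45/0.18 = 85.833
AUC_0→∞ (transdermal patch) = 97.0075 + 85.833 = 182.8405 mcg/mL·hr
F = (AUC_ev/D_ev)/(AUC_iv/D_iv) = (182.8405/10)/(247/10) = 18.28405/24.7 = 0.7402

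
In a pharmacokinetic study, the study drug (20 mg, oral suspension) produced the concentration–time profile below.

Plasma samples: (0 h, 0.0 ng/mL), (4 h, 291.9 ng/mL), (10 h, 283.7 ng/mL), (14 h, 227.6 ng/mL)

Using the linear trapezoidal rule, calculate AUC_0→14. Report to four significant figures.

Trapezoidal AUC_0→14:
  [0→4]: (0.0+291.9)/2 × 4 = 583.8
  [4→10]: (291.9+283.7)/2 × 6 = 1726.8
  [10→14]: (283.7+227.6)/2 × 4 = 1022.6
  Sum = 3333.2 ng/mL·h

AUC = 3333 ng/mL·h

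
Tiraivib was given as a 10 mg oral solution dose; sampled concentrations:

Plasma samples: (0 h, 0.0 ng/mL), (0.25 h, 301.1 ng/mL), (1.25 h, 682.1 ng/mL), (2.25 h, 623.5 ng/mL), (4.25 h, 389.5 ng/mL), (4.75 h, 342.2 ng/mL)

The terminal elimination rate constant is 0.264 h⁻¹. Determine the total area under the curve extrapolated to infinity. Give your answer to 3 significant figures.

Trapezoidal AUC_0→4.75:
  [0→0.25]: (0.0+301.1)/2 × 0.25 = 37.6375
  [0.25→1.25]: (301.1+682.1)/2 × 1 = 491.6
  [1.25→2.25]: (682.1+623.5)/2 × 1 = 652.8
  [2.25→4.25]: (623.5+389.5)/2 × 2 = 1013.0
  [4.25→4.75]: (389.5+342.2)/2 × 0.5 = 182.925
  Sum = 2377.9625 ng/mL·h
Extrapolated tail: C_last / k_e = 342.2 / 0.264 = 1296.212
AUC_0→∞ = 2377.9625 + 1296.212 = 3674.1745 ng/mL·h

AUC = 3670 ng/mL·h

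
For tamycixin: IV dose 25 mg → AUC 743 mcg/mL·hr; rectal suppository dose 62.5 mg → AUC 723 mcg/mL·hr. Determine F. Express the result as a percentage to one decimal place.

F = 38.9%

F = (AUC_ev / D_ev) / (AUC_iv / D_iv)
  = (723/62.5) / (743/25)
  = 11.568 / 29.72 = 0.3892
  = 38.92%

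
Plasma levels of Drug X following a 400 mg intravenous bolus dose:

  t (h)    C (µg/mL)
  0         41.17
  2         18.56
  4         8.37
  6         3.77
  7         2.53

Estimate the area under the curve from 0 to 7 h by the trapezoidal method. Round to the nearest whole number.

Trapezoidal AUC_0→7:
  [0→2]: (41.17+18.56)/2 × 2 = 59.73
  [2→4]: (18.56+8.37)/2 × 2 = 26.93
  [4→6]: (8.37+3.77)/2 × 2 = 12.14
  [6→7]: (3.77+2.53)/2 × 1 = 3.15
  Sum = 101.95 µg/mL·h

AUC = 102 µg/mL·h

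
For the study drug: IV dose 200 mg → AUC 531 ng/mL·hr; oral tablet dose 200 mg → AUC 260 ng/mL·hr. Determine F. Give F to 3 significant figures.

F = 0.490

F = (AUC_ev / D_ev) / (AUC_iv / D_iv)
  = (260/200) / (531/200)
  = 1.3 / 2.655 = 0.4896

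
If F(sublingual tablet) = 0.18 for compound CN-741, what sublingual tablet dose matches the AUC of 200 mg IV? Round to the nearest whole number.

D_sublingual = 1111 mg

For equal systemic exposure: F × D_ev = D_iv
D_ev = D_iv / F = 200 / 0.18 = 1111.11 mg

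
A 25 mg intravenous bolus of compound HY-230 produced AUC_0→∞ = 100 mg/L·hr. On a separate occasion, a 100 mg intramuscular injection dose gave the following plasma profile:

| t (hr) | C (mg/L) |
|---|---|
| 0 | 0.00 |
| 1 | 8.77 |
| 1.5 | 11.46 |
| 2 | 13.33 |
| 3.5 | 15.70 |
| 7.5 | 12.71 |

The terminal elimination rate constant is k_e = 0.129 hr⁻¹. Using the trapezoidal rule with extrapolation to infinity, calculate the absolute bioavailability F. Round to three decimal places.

F = 0.482

Trapezoidal AUC_0→7.5 (intramuscular injection):
  [0→1]: (0.00+8.77)/2 × 1 = 4.385
  [1→1.5]: (8.77+11.46)/2 × 0.5 = 5.0575
  [1.5→2]: (11.46+13.33)/2 × 0.5 = 6.1975
  [2→3.5]: (13.33+15.70)/2 × 1.5 = 21.7725
  [3.5→7.5]: (15.70+12.71)/2 × 4 = 56.82
  Sum = 94.2325 mg/L·hr
Tail: C_last/k_e = 12.71/0.129 = 98.527
AUC_0→∞ (intramuscular injection) = 94.2325 + 98.527 = 192.7595 mg/L·hr
F = (AUC_ev/D_ev)/(AUC_iv/D_iv) = (192.7595/100)/(100/25) = 1.927595/4 = 0.4819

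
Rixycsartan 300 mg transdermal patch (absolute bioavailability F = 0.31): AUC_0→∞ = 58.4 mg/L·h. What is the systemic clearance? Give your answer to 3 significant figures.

CL = 1.59 L/h

CL = F × Dose / AUC_0→∞
   = 0.31 × 300 / 58.4 = 1.59247 L/h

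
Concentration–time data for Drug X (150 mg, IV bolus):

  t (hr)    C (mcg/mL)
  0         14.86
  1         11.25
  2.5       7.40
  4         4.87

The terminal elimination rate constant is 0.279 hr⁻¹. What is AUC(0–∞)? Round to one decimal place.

Trapezoidal AUC_0→4:
  [0→1]: (14.86+11.25)/2 × 1 = 13.055
  [1→2.5]: (11.25+7.40)/2 × 1.5 = 13.9875
  [2.5→4]: (7.40+4.87)/2 × 1.5 = 9.2025
  Sum = 36.245 mcg/mL·hr
Extrapolated tail: C_last / k_e = 4.87 / 0.279 = 17.455
AUC_0→∞ = 36.245 + 17.455 = 53.7 mcg/mL·hr

AUC = 53.7 mcg/mL·hr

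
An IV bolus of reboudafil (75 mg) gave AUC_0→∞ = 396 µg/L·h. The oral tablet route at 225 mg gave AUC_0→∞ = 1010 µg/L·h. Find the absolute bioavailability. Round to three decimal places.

F = 0.850

F = (AUC_ev / D_ev) / (AUC_iv / D_iv)
  = (1010/225) / (396/75)
  = 4.48889 / 5.28 = 0.8502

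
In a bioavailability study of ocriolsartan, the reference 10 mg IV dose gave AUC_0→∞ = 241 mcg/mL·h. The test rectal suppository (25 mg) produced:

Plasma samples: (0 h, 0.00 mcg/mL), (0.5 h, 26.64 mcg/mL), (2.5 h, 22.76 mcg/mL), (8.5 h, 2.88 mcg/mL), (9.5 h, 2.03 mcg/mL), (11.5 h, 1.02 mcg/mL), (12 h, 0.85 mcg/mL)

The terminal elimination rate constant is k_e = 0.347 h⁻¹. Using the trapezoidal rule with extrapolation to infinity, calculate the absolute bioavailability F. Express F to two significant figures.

F = 0.23

Trapezoidal AUC_0→12 (rectal suppository):
  [0→0.5]: (0.00+26.64)/2 × 0.5 = 6.66
  [0.5→2.5]: (26.64+22.76)/2 × 2 = 49.4
  [2.5→8.5]: (22.76+2.88)/2 × 6 = 76.92
  [8.5→9.5]: (2.88+2.03)/2 × 1 = 2.455
  [9.5→11.5]: (2.03+1.02)/2 × 2 = 3.05
  [11.5→12]: (1.02+0.85)/2 × 0.5 = 0.4675
  Sum = 138.9525 mcg/mL·h
Tail: C_last/k_e = 0.85/0.347 = 2.450
AUC_0→∞ (rectal suppository) = 138.9525 + 2.450 = 141.4025 mcg/mL·h
F = (AUC_ev/D_ev)/(AUC_iv/D_iv) = (141.4025/25)/(241/10) = 5.6561/24.1 = 0.2347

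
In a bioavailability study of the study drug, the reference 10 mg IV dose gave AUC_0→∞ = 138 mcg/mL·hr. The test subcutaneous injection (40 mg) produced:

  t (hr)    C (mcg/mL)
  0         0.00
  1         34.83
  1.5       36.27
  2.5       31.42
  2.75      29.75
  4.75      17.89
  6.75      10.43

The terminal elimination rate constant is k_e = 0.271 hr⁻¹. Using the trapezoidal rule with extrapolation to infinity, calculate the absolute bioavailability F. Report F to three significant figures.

F = 0.346

Trapezoidal AUC_0→6.75 (subcutaneous injection):
  [0→1]: (0.00+34.83)/2 × 1 = 17.415
  [1→1.5]: (34.83+36.27)/2 × 0.5 = 17.775
  [1.5→2.5]: (36.27+31.42)/2 × 1 = 33.845
  [2.5→2.75]: (31.42+29.75)/2 × 0.25 = 7.64625
  [2.75→4.75]: (29.75+17.89)/2 × 2 = 47.64
  [4.75→6.75]: (17.89+10.43)/2 × 2 = 28.32
  Sum = 152.64125 mcg/mL·hr
Tail: C_last/k_e = 10.43/0.271 = 38.487
AUC_0→∞ (subcutaneous injection) = 152.64125 + 38.487 = 191.12825 mcg/mL·hr
F = (AUC_ev/D_ev)/(AUC_iv/D_iv) = (191.12825/40)/(138/10) = 4.77821/13.8 = 0.3462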